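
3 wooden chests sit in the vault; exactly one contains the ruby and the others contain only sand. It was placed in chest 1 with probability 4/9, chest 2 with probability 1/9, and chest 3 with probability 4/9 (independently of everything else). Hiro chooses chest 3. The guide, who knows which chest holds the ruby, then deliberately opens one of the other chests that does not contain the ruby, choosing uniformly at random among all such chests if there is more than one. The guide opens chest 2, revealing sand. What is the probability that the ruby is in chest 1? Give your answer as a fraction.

2/3

Condition on the true location of the ruby.
If it is in chest 1 (prior 4/9): the guide has no choice, probability 1; weight (4/9)·1 = 4/9.
If it is in chest 2 (prior 1/9): the guide opened chest 2, so this case is ruled out; weight (1/9)·0 = 0.
If it is in chest 3 (prior 4/9): the guide has 2 equally likely choices, so probability 1/2; weight (4/9)·(1/2) = 2/9.
The weights sum to 2/3.
So P(the ruby in chest 1 | the guide opened chest 2) = (4/9) / (2/3) = 2/3.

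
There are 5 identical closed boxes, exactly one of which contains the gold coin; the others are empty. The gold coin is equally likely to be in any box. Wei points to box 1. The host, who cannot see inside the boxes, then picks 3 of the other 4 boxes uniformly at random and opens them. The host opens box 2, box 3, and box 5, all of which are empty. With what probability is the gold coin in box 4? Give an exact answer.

Because the host chose which boxes to open without knowing where the gold coin is, the choice is independent of the prize location. Learning that none of the 3 opened boxes holds the gold coin simply rules out those 3 locations and leaves the remaining 2 boxes still equally likely by symmetry.
So P(the gold coin in box 4) = 1/2.

1/2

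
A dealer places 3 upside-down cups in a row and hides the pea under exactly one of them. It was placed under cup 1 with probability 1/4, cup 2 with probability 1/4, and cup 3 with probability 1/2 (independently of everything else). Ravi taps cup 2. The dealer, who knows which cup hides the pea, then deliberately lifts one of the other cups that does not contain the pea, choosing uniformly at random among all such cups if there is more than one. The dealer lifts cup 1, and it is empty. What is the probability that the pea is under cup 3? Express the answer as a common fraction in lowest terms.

4/5

Consider each possible location of the pea in turn.
If it is under cup 1 (prior 1/4): the dealer opened cup 1, so this case is ruled out; weight (1/4)·0 = 0.
If it is under cup 2 (prior 1/4): the dealer has 2 equally likely choices, so probability 1/2; weight (1/4)·(1/2) = 1/8.
If it is under cup 3 (prior 1/2): the dealer has no choice, probability 1; weight (1/2)·1 = 1/2.
The weights sum to 5/8.
So P(the pea under cup 3 | the dealer opened cup 1) = (1/2) / (5/8) = 4/5.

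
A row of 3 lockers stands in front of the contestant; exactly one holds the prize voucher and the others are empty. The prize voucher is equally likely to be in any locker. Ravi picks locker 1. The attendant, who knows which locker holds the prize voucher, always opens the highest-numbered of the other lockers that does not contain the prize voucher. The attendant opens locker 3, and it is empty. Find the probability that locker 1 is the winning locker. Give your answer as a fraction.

Apply Bayes' rule, conditioning on where the prize voucher actually is.
If it is in either of lockers 1 and 2 (prior 1/3 each): locker 3 is the highest-numbered option available, probability 1; weight (1/3)·1 = 1/3 each.
If it is in locker 3 (prior 1/3): the attendant opened locker 3, so this case is ruled out; weight (1/3)·0 = 0.
The weights sum to 2/3.
So P(the prize voucher in locker 1 | the attendant opened locker 3) = (1/3) / (2/3) = 1/2.

1/2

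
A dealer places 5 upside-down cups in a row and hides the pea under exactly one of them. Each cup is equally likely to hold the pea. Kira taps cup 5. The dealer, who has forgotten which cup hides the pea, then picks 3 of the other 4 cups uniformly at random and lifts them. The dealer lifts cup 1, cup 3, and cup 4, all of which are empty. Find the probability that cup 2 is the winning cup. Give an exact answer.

1/2

Because the dealer chose which cups to lift without knowing where the pea is, the choice is independent of the prize location. Learning that none of the 3 opened cups holds the pea simply rules out those 3 locations and leaves the remaining 2 cups still equally likely by symmetry.
So P(the pea under cup 2) = 1/2.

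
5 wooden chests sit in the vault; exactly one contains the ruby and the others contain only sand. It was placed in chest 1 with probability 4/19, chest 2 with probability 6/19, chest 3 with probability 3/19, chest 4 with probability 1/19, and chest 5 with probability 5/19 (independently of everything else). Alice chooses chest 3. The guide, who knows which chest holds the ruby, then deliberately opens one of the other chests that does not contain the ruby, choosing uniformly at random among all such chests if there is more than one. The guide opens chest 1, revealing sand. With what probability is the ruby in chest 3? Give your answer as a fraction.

3/19

Consider each possible location of the ruby in turn.
If it is in chest 1 (prior 4/19): the guide opened chest 1, so this case is ruled out; weight (4/19)·0 = 0.
If it is in chest 2 (prior 6/19): the guide has 3 equally likely choices, so probability 1/3; weight (6/19)·(1/3) = 2/19.
If it is in chest 3 (prior 3/19): the guide has 4 equally likely choices, so probability 1/4; weight (3/19)·(1/4) = 3/76.
If it is in chest 4 (prior 1/19): the guide has 3 equally likely choices, so probability 1/3; weight (1/19)·(1/3) = 1/57.
If it is in chest 5 (prior 5/19): the guide has 3 equally likely choices, so probability 1/3; weight (5/19)·(1/3) = 5/57.
The weights sum to 1/4.
So P(the ruby in chest 3 | the guide opened chest 1) = (3/76) / (1/4) = 3/19.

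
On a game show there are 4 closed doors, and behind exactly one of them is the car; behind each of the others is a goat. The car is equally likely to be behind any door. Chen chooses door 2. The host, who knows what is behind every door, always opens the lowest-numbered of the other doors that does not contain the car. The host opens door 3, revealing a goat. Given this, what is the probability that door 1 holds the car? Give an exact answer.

1

Apply Bayes' rule, conditioning on where the car actually is.
If it is behind door 1 (prior 1/4): door 3 is the lowest-numbered option available, probability 1; weight (1/4)·1 = 1/4.
If it is behind either of doors 2 and 4 (prior 1/4 each): the host would have opened door 1 instead, probability 0; weight (1/4)·0 = 0 each.
If it is behind door 3 (prior 1/4): the host opened door 3, so this case is ruled out; weight (1/4)·0 = 0.
The weights sum to 1/4.
So P(the car behind door 1 | the host opened door 3) = (1/4) / (1/4) = 1.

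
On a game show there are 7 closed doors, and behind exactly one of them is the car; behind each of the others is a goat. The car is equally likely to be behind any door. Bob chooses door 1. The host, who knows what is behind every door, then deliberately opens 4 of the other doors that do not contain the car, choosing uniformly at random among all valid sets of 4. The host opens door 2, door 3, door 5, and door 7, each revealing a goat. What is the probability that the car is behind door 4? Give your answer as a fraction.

3/7

Condition on the true location of the car.
If it is behind door 1 (prior 1/7): the host has 15 equally likely choices, so probability 1/15; weight (1/7)·(1/15) = 1/105.
If it is behind any of doors 2, 3, 5, and 7 (prior 1/7 each): that door was opened and seen not to hold the prize — ruled out; weight (1/7)·0 = 0 each.
If it is behind either of doors 4 and 6 (prior 1/7 each): the host has 5 equally likely choices, so probability 1/5; weight (1/7)·(1/5) = 1/35 each.
The weights sum to 1/15.
So P(the car behind door 4 | the host opened door 2, door 3, door 5, and door 7) = (1/35) / (1/15) = 3/7.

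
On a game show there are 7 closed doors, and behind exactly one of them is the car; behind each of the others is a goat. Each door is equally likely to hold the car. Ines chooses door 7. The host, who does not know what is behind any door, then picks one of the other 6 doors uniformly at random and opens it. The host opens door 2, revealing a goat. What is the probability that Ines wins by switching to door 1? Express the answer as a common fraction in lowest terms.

Consider each possible location of the car in turn.
If it is behind any of doors 1, 3, 4, 5, 6, and 7 (prior 1/7 each): the host picks door 2 with probability 1/6 regardless, and it is not the prize; weight (1/7)·(1/6) = 1/42 each.
If it is behind door 2 (prior 1/7): the host opened door 2, so this case is ruled out; weight (1/7)·0 = 0.
The weights sum to 1/7.
So P(the car behind door 1 | the host opened door 2) = (1/42) / (1/7) = 1/6.

1/6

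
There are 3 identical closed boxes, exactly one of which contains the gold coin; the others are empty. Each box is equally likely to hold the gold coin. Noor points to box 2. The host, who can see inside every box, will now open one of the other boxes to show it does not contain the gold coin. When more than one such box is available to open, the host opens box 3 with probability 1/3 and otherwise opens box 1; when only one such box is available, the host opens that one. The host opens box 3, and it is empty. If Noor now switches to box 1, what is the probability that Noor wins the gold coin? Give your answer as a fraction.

3/4

Consider each possible location of the gold coin in turn.
If it is in box 1 (prior 1/3): only box 3 is available, probability 1; weight (1/3)·1 = 1/3.
If it is in box 2 (prior 1/3): box 3 is available, opened with probability 1/3; weight (1/3)·(1/3) = 1/9.
If it is in box 3 (prior 1/3): the host opened box 3, so this case is ruled out; weight (1/3)·0 = 0.
The weights sum to 4/9.
So P(the gold coin in box 1 | the host opened box 3) = (1/3) / (4/9) = 3/4.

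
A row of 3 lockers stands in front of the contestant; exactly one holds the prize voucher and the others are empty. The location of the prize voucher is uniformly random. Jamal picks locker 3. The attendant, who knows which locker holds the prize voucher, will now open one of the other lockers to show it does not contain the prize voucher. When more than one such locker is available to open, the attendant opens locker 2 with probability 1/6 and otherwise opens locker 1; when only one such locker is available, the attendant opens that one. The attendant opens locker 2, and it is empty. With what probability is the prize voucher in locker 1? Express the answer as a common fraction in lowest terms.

Condition on the true location of the prize voucher.
If it is in locker 1 (prior 1/3): only locker 2 is available, probability 1; weight (1/3)·1 = 1/3.
If it is in locker 2 (prior 1/3): the attendant opened locker 2, so this case is ruled out; weight (1/3)·0 = 0.
If it is in locker 3 (prior 1/3): locker 2 is available, opened with probability 1/6; weight (1/3)·(1/6) = 1/18.
The weights sum to 7/18.
So P(the prize voucher in locker 1 | the attendant opened locker 2) = (1/3) / (7/18) = 6/7.

6/7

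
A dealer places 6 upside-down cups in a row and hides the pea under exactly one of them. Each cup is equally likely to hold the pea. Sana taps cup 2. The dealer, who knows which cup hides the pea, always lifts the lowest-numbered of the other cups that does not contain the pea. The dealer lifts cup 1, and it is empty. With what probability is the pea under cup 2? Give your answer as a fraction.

Condition on the true location of the pea.
If it is under cup 1 (prior 1/6): the dealer opened cup 1, so this case is ruled out; weight (1/6)·0 = 0.
If it is under any of cups 2, 3, 4, 5, and 6 (prior 1/6 each): cup 1 is the lowest-numbered option available, probability 1; weight (1/6)·1 = 1/6 each.
The weights sum to 5/6.
So P(the pea under cup 2 | the dealer opened cup 1) = (1/6) / (5/6) = 1/5.

1/5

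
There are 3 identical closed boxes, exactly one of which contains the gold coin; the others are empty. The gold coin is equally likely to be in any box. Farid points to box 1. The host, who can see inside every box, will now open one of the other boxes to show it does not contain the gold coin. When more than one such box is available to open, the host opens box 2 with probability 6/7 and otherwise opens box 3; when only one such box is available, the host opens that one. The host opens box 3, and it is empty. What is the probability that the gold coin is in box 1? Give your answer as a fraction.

Apply Bayes' rule, conditioning on where the gold coin actually is.
If it is in box 1 (prior 1/3): box 2 is available but not opened, probability 1/7; weight (1/3)·(1/7) = 1/21.
If it is in box 2 (prior 1/3): only box 3 is available, probability 1; weight (1/3)·1 = 1/3.
If it is in box 3 (prior 1/3): the host opened box 3, so this case is ruled out; weight (1/3)·0 = 0.
The weights sum to 8/21.
So P(the gold coin in box 1 | the host opened box 3) = (1/21) / (8/21) = 1/8.

1/8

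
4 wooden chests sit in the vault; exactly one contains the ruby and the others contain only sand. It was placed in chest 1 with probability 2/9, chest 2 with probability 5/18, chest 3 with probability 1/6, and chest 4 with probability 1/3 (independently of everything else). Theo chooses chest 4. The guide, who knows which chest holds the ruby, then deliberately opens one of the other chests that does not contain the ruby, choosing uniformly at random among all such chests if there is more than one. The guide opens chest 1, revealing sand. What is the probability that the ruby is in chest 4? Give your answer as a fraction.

Apply Bayes' rule, conditioning on where the ruby actually is.
If it is in chest 1 (prior 2/9): the guide opened chest 1, so this case is ruled out; weight (2/9)·0 = 0.
If it is in chest 2 (prior 5/18): the guide has 2 equally likely choices, so probability 1/2; weight (5/18)·(1/2) = 5/36.
If it is in chest 3 (prior 1/6): the guide has 2 equally likely choices, so probability 1/2; weight (1/6)·(1/2) = 1/12.
If it is in chest 4 (prior 1/3): the guide has 3 equally likely choices, so probability 1/3; weight (1/3)·(1/3) = 1/9.
The weights sum to 1/3.
So P(the ruby in chest 4 | the guide opened chest 1) = (1/9) / (1/3) = 1/3.

1/3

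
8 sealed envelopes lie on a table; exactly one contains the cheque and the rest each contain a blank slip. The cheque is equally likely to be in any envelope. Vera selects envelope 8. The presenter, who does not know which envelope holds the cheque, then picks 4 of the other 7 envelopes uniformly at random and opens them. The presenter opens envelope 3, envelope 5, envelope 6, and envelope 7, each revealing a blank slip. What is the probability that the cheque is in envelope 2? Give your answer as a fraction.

Because the presenter chose which envelopes to open without knowing where the cheque is, the choice is independent of the prize location. Learning that none of the 4 opened envelopes holds the cheque simply rules out those 4 locations and leaves the remaining 4 envelopes still equally likely by symmetry.
So P(the cheque in envelope 2) = 1/4.

1/4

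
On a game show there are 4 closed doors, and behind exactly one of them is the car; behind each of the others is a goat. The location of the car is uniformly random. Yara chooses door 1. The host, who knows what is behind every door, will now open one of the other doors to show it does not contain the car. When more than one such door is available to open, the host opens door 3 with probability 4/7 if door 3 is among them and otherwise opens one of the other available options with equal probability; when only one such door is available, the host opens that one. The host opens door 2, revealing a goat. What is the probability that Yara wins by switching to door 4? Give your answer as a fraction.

Consider each possible location of the car in turn.
If it is behind door 1 (prior 1/4): door 3 is available but not opened; door 2 gets probability (1 − 4/7)/2 = 3/14; weight (1/4)·(3/14) = 3/56.
If it is behind door 2 (prior 1/4): the host opened door 2, so this case is ruled out; weight (1/4)·0 = 0.
If it is behind door 3 (prior 1/4): door 3 holds the prize so is unavailable; the host chooses uniformly among the 2 others, probability 1/2; weight (1/4)·(1/2) = 1/8.
If it is behind door 4 (prior 1/4): door 3 is available but not opened, probability 3/7; weight (1/4)·(3/7) = 3/28.
The weights sum to 2/7.
So P(the car behind door 4 | the host opened door 2) = (3/28) / (2/7) = 3/8.

3/8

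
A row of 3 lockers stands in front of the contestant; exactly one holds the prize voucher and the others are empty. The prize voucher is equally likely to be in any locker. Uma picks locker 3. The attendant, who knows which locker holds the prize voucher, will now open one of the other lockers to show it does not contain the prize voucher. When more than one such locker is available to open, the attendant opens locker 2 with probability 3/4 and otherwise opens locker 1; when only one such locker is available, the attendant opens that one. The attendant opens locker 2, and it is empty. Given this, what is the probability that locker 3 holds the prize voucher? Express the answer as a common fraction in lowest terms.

Apply Bayes' rule, conditioning on where the prize voucher actually is.
If it is in locker 1 (prior 1/3): only locker 2 is available, probability 1; weight (1/3)·1 = 1/3.
If it is in locker 2 (prior 1/3): the attendant opened locker 2, so this case is ruled out; weight (1/3)·0 = 0.
If it is in locker 3 (prior 1/3): locker 2 is available, opened with probability 3/4; weight (1/3)·(3/4) = 1/4.
The weights sum to 7/12.
So P(the prize voucher in locker 3 | the attendant opened locker 2) = (1/4) / (7/12) = 3/7.

3/7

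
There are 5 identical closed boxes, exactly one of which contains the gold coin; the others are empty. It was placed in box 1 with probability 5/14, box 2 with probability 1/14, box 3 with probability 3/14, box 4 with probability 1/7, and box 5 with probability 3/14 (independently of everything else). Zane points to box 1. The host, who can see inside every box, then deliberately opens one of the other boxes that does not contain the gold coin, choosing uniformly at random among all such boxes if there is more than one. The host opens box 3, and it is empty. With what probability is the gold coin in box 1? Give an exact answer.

5/13

Consider each possible location of the gold coin in turn.
If it is in box 1 (prior 5/14): the host has 4 equally likely choices, so probability 1/4; weight (5/14)·(1/4) = 5/56.
If it is in box 2 (prior 1/14): the host has 3 equally likely choices, so probability 1/3; weight (1/14)·(1/3) = 1/42.
If it is in box 3 (prior 3/14): the host opened box 3, so this case is ruled out; weight (3/14)·0 = 0.
If it is in box 4 (prior 1/7): the host has 3 equally likely choices, so probability 1/3; weight (1/7)·(1/3) = 1/21.
If it is in box 5 (prior 3/14): the host has 3 equally likely choices, so probability 1/3; weight (3/14)·(1/3) = 1/14.
The weights sum to 13/56.
So P(the gold coin in box 1 | the host opened box 3) = (5/56) / (13/56) = 5/13.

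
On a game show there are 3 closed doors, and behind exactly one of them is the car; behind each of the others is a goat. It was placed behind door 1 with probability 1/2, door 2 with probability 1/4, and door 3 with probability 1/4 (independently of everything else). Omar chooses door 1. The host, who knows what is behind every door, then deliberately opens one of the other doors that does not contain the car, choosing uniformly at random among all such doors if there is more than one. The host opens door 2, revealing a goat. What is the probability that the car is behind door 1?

Apply Bayes' rule, conditioning on where the car actually is.
If it is behind door 1 (prior 1/2): the host has 2 equally likely choices, so probability 1/2; weight (1/2)·(1/2) = 1/4.
If it is behind door 2 (prior 1/4): the host opened door 2, so this case is ruled out; weight (1/4)·0 = 0.
If it is behind door 3 (prior 1/4): the host has no choice, probability 1; weight (1/4)·1 = 1/4.
The weights sum to 1/2.
So P(the car behind door 1 | the host opened door 2) = (1/4) / (1/2) = 1/2.

1/2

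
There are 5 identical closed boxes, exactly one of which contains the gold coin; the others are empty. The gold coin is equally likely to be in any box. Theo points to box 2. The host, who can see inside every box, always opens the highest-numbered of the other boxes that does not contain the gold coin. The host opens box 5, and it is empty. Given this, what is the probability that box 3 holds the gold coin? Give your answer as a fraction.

1/4

Condition on the true location of the gold coin.
If it is in any of boxes 1, 2, 3, and 4 (prior 1/5 each): box 5 is the highest-numbered option available, probability 1; weight (1/5)·1 = 1/5 each.
If it is in box 5 (prior 1/5): the host opened box 5, so this case is ruled out; weight (1/5)·0 = 0.
The weights sum to 4/5.
So P(the gold coin in box 3 | the host opened box 5) = (1/5) / (4/5) = 1/4.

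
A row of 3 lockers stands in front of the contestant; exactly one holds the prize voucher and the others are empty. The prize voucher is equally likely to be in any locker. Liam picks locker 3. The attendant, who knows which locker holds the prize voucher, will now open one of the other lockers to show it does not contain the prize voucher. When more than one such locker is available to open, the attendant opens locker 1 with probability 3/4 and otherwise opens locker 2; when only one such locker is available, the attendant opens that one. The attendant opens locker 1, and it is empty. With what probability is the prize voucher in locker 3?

Consider each possible location of the prize voucher in turn.
If it is in locker 1 (prior 1/3): the attendant opened locker 1, so this case is ruled out; weight (1/3)·0 = 0.
If it is in locker 2 (prior 1/3): only locker 1 is available, probability 1; weight (1/3)·1 = 1/3.
If it is in locker 3 (prior 1/3): locker 1 is available, opened with probability 3/4; weight (1/3)·(3/4) = 1/4.
The weights sum to 7/12.
So P(the prize voucher in locker 3 | the attendant opened locker 1) = (1/4) / (7/12) = 3/7.

3/7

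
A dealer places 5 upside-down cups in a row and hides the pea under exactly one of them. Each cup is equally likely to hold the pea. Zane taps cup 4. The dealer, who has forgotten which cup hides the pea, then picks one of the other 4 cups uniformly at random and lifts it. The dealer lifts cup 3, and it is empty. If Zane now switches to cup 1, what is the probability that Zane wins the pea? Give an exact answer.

Condition on the true location of the pea.
If it is under any of cups 1, 2, 4, and 5 (prior 1/5 each): the dealer picks cup 3 with probability 1/4 regardless, and it is not the prize; weight (1/5)·(1/4) = 1/20 each.
If it is under cup 3 (prior 1/5): the dealer opened cup 3, so this case is ruled out; weight (1/5)·0 = 0.
The weights sum to 1/5.
So P(the pea under cup 1 | the dealer opened cup 3) = (1/20) / (1/5) = 1/4.

1/4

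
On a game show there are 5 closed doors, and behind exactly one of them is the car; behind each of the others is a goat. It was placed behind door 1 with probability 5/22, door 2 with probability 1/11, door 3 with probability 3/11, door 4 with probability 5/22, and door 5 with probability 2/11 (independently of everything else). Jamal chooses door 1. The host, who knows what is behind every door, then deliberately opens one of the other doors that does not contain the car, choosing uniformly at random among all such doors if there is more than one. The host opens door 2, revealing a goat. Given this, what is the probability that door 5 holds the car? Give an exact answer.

Apply Bayes' rule, conditioning on where the car actually is.
If it is behind door 1 (prior 5/22): the host has 4 equally likely choices, so probability 1/4; weight (5/22)·(1/4) = 5/88.
If it is behind door 2 (prior 1/11): the host opened door 2, so this case is ruled out; weight (1/11)·0 = 0.
If it is behind door 3 (prior 3/11): the host has 3 equally likely choices, so probability 1/3; weight (3/11)·(1/3) = 1/11.
If it is behind door 4 (prior 5/22): the host has 3 equally likely choices, so probability 1/3; weight (5/22)·(1/3) = 5/66.
If it is behind door 5 (prior 2/11): the host has 3 equally likely choices, so probability 1/3; weight (2/11)·(1/3) = 2/33.
The weights sum to 25/88.
So P(the car behind door 5 | the host opened door 2) = (2/33) / (25/88) = 16/75.

16/75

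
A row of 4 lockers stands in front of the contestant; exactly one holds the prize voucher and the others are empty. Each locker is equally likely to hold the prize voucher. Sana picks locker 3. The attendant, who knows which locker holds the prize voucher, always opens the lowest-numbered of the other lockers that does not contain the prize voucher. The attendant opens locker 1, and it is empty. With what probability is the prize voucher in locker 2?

1/3

Consider each possible location of the prize voucher in turn.
If it is in locker 1 (prior 1/4): the attendant opened locker 1, so this case is ruled out; weight (1/4)·0 = 0.
If it is in any of lockers 2, 3, and 4 (prior 1/4 each): locker 1 is the lowest-numbered option available, probability 1; weight (1/4)·1 = 1/4 each.
The weights sum to 3/4.
So P(the prize voucher in locker 2 | the attendant opened locker 1) = (1/4) / (3/4) = 1/3.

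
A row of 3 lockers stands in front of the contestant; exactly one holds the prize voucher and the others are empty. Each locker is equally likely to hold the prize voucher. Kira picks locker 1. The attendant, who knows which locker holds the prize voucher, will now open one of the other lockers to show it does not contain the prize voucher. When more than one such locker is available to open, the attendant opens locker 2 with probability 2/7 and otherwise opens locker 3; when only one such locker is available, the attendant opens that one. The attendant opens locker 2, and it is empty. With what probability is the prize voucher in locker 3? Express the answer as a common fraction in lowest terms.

Consider each possible location of the prize voucher in turn.
If it is in locker 1 (prior 1/3): locker 2 is available, opened with probability 2/7; weight (1/3)·(2/7) = 2/21.
If it is in locker 2 (prior 1/3): the attendant opened locker 2, so this case is ruled out; weight (1/3)·0 = 0.
If it is in locker 3 (prior 1/3): only locker 2 is available, probability 1; weight (1/3)·1 = 1/3.
The weights sum to 3/7.
So P(the prize voucher in locker 3 | the attendant opened locker 2) = (1/3) / (3/7) = 7/9.

7/9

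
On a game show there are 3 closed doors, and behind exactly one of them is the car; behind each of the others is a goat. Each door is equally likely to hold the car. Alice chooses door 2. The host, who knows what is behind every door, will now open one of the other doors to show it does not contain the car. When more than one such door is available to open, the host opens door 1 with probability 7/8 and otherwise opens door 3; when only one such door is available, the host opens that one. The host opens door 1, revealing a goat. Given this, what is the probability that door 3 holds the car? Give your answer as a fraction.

Apply Bayes' rule, conditioning on where the car actually is.
If it is behind door 1 (prior 1/3): the host opened door 1, so this case is ruled out; weight (1/3)·0 = 0.
If it is behind door 2 (prior 1/3): door 1 is available, opened with probability 7/8; weight (1/3)·(7/8) = 7/24.
If it is behind door 3 (prior 1/3): only door 1 is available, probability 1; weight (1/3)·1 = 1/3.
The weights sum to 5/8.
So P(the car behind door 3 | the host opened door 1) = (1/3) / (5/8) = 8/15.

8/15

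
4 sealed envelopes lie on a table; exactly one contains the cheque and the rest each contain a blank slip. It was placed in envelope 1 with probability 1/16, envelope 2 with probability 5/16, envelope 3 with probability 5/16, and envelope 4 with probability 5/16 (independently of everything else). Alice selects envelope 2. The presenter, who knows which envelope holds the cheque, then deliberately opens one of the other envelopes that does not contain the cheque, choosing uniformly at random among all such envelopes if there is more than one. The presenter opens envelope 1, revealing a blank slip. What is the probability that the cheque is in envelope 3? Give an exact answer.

3/8

Consider each possible location of the cheque in turn.
If it is in envelope 1 (prior 1/16): the presenter opened envelope 1, so this case is ruled out; weight (1/16)·0 = 0.
If it is in envelope 2 (prior 5/16): the presenter has 3 equally likely choices, so probability 1/3; weight (5/16)·(1/3) = 5/48.
If it is in either of envelopes 3 and 4 (prior 5/16 each): the presenter has 2 equally likely choices, so probability 1/2; weight (5/16)·(1/2) = 5/32 each.
The weights sum to 5/12.
So P(the cheque in envelope 3 | the presenter opened envelope 1) = (5/32) / (5/12) = 3/8.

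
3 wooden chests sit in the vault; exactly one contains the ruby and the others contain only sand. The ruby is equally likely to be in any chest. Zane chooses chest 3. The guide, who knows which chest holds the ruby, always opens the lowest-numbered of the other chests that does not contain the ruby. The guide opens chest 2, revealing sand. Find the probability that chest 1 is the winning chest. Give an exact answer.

Condition on the true location of the ruby.
If it is in chest 1 (prior 1/3): chest 2 is the lowest-numbered option available, probability 1; weight (1/3)·1 = 1/3.
If it is in chest 2 (prior 1/3): the guide opened chest 2, so this case is ruled out; weight (1/3)·0 = 0.
If it is in chest 3 (prior 1/3): the guide would have opened chest 1 instead, probability 0; weight (1/3)·0 = 0.
The weights sum to 1/3.
So P(the ruby in chest 1 | the guide opened chest 2) = (1/3) / (1/3) = 1.

1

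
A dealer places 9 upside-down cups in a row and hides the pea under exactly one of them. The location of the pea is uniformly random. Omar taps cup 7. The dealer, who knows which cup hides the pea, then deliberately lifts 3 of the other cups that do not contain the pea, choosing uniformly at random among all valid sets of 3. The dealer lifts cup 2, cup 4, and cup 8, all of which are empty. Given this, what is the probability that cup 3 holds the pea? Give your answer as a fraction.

Condition on the true location of the pea.
If it is under any of cups 1, 3, 5, 6, and 9 (prior 1/9 each): the dealer has 35 equally likely choices, so probability 1/35; weight (1/9)·(1/35) = 1/315 each.
If it is under any of cups 2, 4, and 8 (prior 1/9 each): that cup was opened and seen not to hold the prize — ruled out; weight (1/9)·0 = 0 each.
If it is under cup 7 (prior 1/9): the dealer has 56 equally likely choices, so probability 1/56; weight (1/9)·(1/56) = 1/504.
The weights sum to 1/56.
So P(the pea under cup 3 | the dealer opened cup 2, cup 4, and cup 8) = (1/315) / (1/56) = 8/45.

8/45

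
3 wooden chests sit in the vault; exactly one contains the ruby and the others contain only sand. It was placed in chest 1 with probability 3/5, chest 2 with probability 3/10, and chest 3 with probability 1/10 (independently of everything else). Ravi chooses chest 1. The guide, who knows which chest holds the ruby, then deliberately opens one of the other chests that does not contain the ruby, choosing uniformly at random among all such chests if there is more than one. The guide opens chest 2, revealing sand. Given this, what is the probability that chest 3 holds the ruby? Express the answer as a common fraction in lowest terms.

1/4

Consider each possible location of the ruby in turn.
If it is in chest 1 (prior 3/5): the guide has 2 equally likely choices, so probability 1/2; weight (3/5)·(1/2) = 3/10.
If it is in chest 2 (prior 3/10): the guide opened chest 2, so this case is ruled out; weight (3/10)·0 = 0.
If it is in chest 3 (prior 1/10): the guide has no choice, probability 1; weight (1/10)·1 = 1/10.
The weights sum to 2/5.
So P(the ruby in chest 3 | the guide opened chest 2) = (1/10) / (2/5) = 1/4.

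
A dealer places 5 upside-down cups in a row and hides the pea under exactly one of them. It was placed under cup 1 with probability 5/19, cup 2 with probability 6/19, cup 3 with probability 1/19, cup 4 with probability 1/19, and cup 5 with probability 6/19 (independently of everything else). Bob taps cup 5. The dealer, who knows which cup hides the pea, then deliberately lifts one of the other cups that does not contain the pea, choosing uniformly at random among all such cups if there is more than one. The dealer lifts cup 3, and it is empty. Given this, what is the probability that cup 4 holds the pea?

Condition on the true location of the pea.
If it is under cup 1 (prior 5/19): the dealer has 3 equally likely choices, so probability 1/3; weight (5/19)·(1/3) = 5/57.
If it is under cup 2 (prior 6/19): the dealer has 3 equally likely choices, so probability 1/3; weight (6/19)·(1/3) = 2/19.
If it is under cup 3 (prior 1/19): the dealer opened cup 3, so this case is ruled out; weight (1/19)·0 = 0.
If it is under cup 4 (prior 1/19): the dealer has 3 equally likely choices, so probability 1/3; weight (1/19)·(1/3) = 1/57.
If it is under cup 5 (prior 6/19): the dealer has 4 equally likely choices, so probability 1/4; weight (6/19)·(1/4) = 3/38.
The weights sum to 11/38.
So P(the pea under cup 4 | the dealer opened cup 3) = (1/57) / (11/38) = 2/33.

2/33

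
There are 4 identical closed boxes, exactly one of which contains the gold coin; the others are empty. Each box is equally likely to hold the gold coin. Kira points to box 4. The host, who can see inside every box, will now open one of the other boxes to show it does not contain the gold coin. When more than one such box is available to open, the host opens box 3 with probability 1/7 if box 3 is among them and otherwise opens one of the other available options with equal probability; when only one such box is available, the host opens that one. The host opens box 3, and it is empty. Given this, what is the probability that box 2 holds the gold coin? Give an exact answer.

1/3

Apply Bayes' rule, conditioning on where the gold coin actually is.
If it is in any of boxes 1, 2, and 4 (prior 1/4 each): box 3 is available, opened with probability 1/7; weight (1/4)·(1/7) = 1/28 each.
If it is in box 3 (prior 1/4): the host opened box 3, so this case is ruled out; weight (1/4)·0 = 0.
The weights sum to 3/28.
So P(the gold coin in box 2 | the host opened box 3) = (1/28) / (3/28) = 1/3.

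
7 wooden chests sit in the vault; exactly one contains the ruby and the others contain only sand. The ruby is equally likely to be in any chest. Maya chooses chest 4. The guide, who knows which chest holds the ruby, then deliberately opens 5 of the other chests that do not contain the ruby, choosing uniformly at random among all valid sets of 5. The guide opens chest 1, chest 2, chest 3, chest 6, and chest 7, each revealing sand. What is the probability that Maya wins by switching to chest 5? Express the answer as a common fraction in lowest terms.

Consider each possible location of the ruby in turn.
If it is in any of chests 1, 2, 3, 6, and 7 (prior 1/7 each): that chest was opened and seen not to hold the prize — ruled out; weight (1/7)·0 = 0 each.
If it is in chest 4 (prior 1/7): the guide has 6 equally likely choices, so probability 1/6; weight (1/7)·(1/6) = 1/42.
If it is in chest 5 (prior 1/7): the guide has no choice, probability 1; weight (1/7)·1 = 1/7.
The weights sum to 1/6.
So P(the ruby in chest 5 | the guide opened chest 1, chest 2, chest 3, chest 6, and chest 7) = (1/7) / (1/6) = 6/7.

6/7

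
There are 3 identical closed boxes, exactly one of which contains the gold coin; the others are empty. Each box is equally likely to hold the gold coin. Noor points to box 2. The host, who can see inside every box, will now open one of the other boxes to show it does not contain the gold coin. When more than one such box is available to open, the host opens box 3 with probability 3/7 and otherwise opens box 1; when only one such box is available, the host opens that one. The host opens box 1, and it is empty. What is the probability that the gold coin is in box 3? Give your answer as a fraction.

7/11

Consider each possible location of the gold coin in turn.
If it is in box 1 (prior 1/3): the host opened box 1, so this case is ruled out; weight (1/3)·0 = 0.
If it is in box 2 (prior 1/3): box 3 is available but not opened, probability 4/7; weight (1/3)·(4/7) = 4/21.
If it is in box 3 (prior 1/3): only box 1 is available, probability 1; weight (1/3)·1 = 1/3.
The weights sum to 11/21.
So P(the gold coin in box 3 | the host opened box 1) = (1/3) / (11/21) = 7/11.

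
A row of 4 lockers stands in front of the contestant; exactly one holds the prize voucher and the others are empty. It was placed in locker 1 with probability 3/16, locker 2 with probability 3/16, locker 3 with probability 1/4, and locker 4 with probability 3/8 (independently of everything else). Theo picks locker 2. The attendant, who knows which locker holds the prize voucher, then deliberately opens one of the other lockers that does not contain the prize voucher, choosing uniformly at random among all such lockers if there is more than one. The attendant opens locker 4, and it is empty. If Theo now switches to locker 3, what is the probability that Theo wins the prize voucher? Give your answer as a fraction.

4/9

Condition on the true location of the prize voucher.
If it is in locker 1 (prior 3/16): the attendant has 2 equally likely choices, so probability 1/2; weight (3/16)·(1/2) = 3/32.
If it is in locker 2 (prior 3/16): the attendant has 3 equally likely choices, so probability 1/3; weight (3/16)·(1/3) = 1/16.
If it is in locker 3 (prior 1/4): the attendant has 2 equally likely choices, so probability 1/2; weight (1/4)·(1/2) = 1/8.
If it is in locker 4 (prior 3/8): the attendant opened locker 4, so this case is ruled out; weight (3/8)·0 = 0.
The weights sum to 9/32.
So P(the prize voucher in locker 3 | the attendant opened locker 4) = (1/8) / (9/32) = 4/9.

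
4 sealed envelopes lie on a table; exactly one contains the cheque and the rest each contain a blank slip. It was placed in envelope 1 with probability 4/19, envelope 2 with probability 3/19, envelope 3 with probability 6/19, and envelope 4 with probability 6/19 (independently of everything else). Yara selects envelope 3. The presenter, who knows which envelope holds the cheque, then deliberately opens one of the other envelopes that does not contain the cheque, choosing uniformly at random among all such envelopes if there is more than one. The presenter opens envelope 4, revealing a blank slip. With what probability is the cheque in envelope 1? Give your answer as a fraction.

4/11

Condition on the true location of the cheque.
If it is in envelope 1 (prior 4/19): the presenter has 2 equally likely choices, so probability 1/2; weight (4/19)·(1/2) = 2/19.
If it is in envelope 2 (prior 3/19): the presenter has 2 equally likely choices, so probability 1/2; weight (3/19)·(1/2) = 3/38.
If it is in envelope 3 (prior 6/19): the presenter has 3 equally likely choices, so probability 1/3; weight (6/19)·(1/3) = 2/19.
If it is in envelope 4 (prior 6/19): the presenter opened envelope 4, so this case is ruled out; weight (6/19)·0 = 0.
The weights sum to 11/38.
So P(the cheque in envelope 1 | the presenter opened envelope 4) = (2/19) / (11/38) = 4/11.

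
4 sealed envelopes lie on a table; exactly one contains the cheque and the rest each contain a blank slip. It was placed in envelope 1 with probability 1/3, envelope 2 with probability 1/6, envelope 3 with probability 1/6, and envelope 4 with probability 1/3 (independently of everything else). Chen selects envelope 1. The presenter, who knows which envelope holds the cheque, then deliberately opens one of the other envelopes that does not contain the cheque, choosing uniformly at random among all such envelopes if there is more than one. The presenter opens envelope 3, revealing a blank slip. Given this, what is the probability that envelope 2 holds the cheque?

3/13

Consider each possible location of the cheque in turn.
If it is in envelope 1 (prior 1/3): the presenter has 3 equally likely choices, so probability 1/3; weight (1/3)·(1/3) = 1/9.
If it is in envelope 2 (prior 1/6): the presenter has 2 equally likely choices, so probability 1/2; weight (1/6)·(1/2) = 1/12.
If it is in envelope 3 (prior 1/6): the presenter opened envelope 3, so this case is ruled out; weight (1/6)·0 = 0.
If it is in envelope 4 (prior 1/3): the presenter has 2 equally likely choices, so probability 1/2; weight (1/3)·(1/2) = 1/6.
The weights sum to 13/36.
So P(the cheque in envelope 2 | the presenter opened envelope 3) = (1/12) / (13/36) = 3/13.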